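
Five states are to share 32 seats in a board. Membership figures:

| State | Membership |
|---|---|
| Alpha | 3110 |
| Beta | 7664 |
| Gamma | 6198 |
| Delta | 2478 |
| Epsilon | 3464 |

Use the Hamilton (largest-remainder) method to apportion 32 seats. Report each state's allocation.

Alpha: 4, Beta: 11, Gamma: 9, Delta: 3, Epsilon: 5

Standard divisor: 22914 ÷ 32 ≈ 716.062.
Standard quotas: Alpha 4.3432, Beta 10.7030, Gamma 8.6557, Delta 3.4606, Epsilon 4.8376.
Lower quotas: Alpha 4, Beta 10, Gamma 8, Delta 3, Epsilon 4 (sum 29, leaving 3 seats).
Remainders in descending order: Epsilon 0.8376, Beta 0.7030, Gamma 0.6557, Delta 0.4606, Alpha 0.3432.
Largest remainders: Epsilon, Beta, Gamma receive the extra seats.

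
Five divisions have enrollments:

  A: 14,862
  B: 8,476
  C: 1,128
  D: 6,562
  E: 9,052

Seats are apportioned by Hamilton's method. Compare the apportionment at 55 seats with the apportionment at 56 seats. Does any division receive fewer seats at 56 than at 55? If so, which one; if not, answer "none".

C

At 55 seats: A 20, B 12, C 2, D 9, E 12.
At 56 seats: A 21, B 12, C 1, D 9, E 13.
C drops from 2 to 1.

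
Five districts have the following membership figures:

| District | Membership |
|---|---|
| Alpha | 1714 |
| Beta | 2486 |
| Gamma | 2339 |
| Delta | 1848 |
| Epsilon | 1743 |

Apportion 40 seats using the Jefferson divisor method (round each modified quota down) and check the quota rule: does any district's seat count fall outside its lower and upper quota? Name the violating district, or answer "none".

none

Standard quotas: Alpha 6.768, Beta 9.816, Gamma 9.236, Delta 7.297, Epsilon 6.883.
Jefferson allocation: Alpha 7, Beta 10, Gamma 9, Delta 7, Epsilon 7.
Every allocation lies between the lower and upper quota.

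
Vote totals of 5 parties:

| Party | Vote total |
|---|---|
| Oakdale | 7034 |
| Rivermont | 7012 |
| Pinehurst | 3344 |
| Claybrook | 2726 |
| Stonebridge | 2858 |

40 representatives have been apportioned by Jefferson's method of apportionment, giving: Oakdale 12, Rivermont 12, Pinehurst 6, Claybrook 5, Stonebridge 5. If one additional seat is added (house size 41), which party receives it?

Priority for the next seat is population ÷ (current seats + 1).
Priorities: Oakdale 541.077, Rivermont 539.385, Pinehurst 477.714, Claybrook 454.333, Stonebridge 476.333.
Highest priority: Oakdale.

Oakdale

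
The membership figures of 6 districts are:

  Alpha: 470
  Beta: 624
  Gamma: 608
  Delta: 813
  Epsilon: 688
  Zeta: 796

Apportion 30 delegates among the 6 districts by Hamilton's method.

Alpha 3, Beta 5, Gamma 5, Delta 6, Epsilon 5, Zeta 6

Total 3999; standard divisor 3999/30 ≈ 133.3.
Standard quotas: Alpha 3.526, Beta 4.681, Gamma 4.561, Delta 6.099, Epsilon 5.161, Zeta 5.971.
Lower quotas: Alpha 3, Beta 4, Gamma 4, Delta 6, Epsilon 5, Zeta 5 (sum 27, leaving 3 seats).
Remainders in descending order: Zeta 0.971, Beta 0.681, Gamma 0.561, Alpha 0.526, Epsilon 0.161, Delta 0.099.
The surplus seats go to Zeta, Beta, Gamma.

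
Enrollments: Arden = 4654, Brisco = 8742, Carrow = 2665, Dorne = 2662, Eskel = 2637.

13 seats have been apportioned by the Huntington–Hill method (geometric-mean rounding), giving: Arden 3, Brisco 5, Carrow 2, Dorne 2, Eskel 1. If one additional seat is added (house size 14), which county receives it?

Priority for the next seat is population ÷ (√(s·(s+1))).
Priorities: Arden 1343.494, Brisco 1596.064, Carrow 1087.982, Dorne 1086.757, Eskel 1864.641.
Highest priority: Eskel.

Eskel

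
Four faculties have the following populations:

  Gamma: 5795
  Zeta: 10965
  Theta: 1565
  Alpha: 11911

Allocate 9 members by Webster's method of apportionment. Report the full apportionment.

Gamma 2, Zeta 3, Theta 0, Alpha 4

Standard divisor 30236/9 ≈ 3359.556; standard quotas: Gamma 1.725, Zeta 3.264, Theta 0.466, Alpha 3.545.
Rounding to the nearest integer gives Gamma 2, Zeta 3, Theta 0, Alpha 4 — total 9, matching the house size, so no adjustment is needed.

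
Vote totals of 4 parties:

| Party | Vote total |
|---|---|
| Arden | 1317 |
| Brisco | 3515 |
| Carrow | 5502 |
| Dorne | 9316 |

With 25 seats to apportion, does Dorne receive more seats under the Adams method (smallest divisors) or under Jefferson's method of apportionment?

Jefferson

Adams: Arden 2, Brisco 5, Carrow 7, Dorne 11.
Jefferson: Arden 1, Brisco 4, Carrow 7, Dorne 13.
Dorne gets 11 under Adams and 13 under Jefferson.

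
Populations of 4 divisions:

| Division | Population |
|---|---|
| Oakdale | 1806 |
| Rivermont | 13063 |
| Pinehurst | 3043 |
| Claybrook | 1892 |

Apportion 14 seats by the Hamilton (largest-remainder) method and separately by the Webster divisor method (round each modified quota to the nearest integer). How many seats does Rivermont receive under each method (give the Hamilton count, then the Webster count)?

Hamilton: Oakdale 1, Rivermont 9, Pinehurst 2, Claybrook 2.
Webster: Oakdale 1, Rivermont 10, Pinehurst 2, Claybrook 1.
Rivermont gets 9 under Hamilton and 10 under Webster.

9 and 10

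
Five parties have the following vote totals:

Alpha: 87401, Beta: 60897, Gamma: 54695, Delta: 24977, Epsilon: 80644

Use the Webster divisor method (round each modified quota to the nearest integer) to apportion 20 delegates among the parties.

Alpha: 6, Beta: 4, Gamma: 3, Delta: 2, Epsilon: 5

Standard divisor 308614/20 ≈ 15430.7; standard quotas: Alpha 5.664, Beta 3.946, Gamma 3.545, Delta 1.619, Epsilon 5.226.
Rounding to the nearest integer gives 6, 4, 4, 2, 5 = 21 seats, so the divisor must be adjusted.
With modified divisor 15800: modified quotas Alpha 5.532, Beta 3.854, Gamma 3.462, Delta 1.581, Epsilon 5.104.
Rounding to the nearest integer: Alpha 6, Beta 4, Gamma 3, Delta 2, Epsilon 5 (total 20).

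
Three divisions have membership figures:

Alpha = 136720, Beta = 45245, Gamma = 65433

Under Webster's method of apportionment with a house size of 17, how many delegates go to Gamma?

5

Standard divisor 247398/17 ≈ 14552.824; standard quotas: Alpha 9.395, Beta 3.109, Gamma 4.496.
Rounding to the nearest integer gives 9, 3, 4 = 16 seats, so the divisor must be adjusted.
With modified divisor 14470: modified quotas Alpha 9.449, Beta 3.127, Gamma 4.522.
Rounding to the nearest integer: Alpha 9, Beta 3, Gamma 5 (total 17).
Gamma receives 5.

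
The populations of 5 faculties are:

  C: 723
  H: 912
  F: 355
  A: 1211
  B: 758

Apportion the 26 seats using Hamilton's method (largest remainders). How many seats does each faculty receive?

C 5, H 6, F 2, A 8, B 5

The standard divisor is 3959/26 ≈ 152.269.
Standard quotas: C 4.748, H 5.989, F 2.331, A 7.953, B 4.978.
Lower quotas: C 4, H 5, F 2, A 7, B 4 (sum 22, leaving 4 seats).
Remainders in descending order: H 0.989, B 0.978, A 0.953, C 0.748, F 0.331.
Largest remainders: H, B, A, C receive the extra seats.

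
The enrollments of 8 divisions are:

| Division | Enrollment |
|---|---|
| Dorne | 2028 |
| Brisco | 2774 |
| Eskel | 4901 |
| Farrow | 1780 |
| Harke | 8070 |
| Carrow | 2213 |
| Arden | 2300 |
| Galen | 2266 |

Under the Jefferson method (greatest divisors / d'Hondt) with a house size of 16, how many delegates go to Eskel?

Standard divisor 26332/16 ≈ 1645.75; standard quotas: Dorne 1.232, Brisco 1.686, Eskel 2.978, Farrow 1.082, Harke 4.904, Carrow 1.345, Arden 1.398, Galen 1.377.
Rounding down gives 1, 1, 2, 1, 4, 1, 1, 1 = 12 seats, so the divisor must be adjusted.
With modified divisor 1300: modified quotas Dorne 1.560, Brisco 2.134, Eskel 3.770, Farrow 1.369, Harke 6.208, Carrow 1.702, Arden 1.769, Galen 1.743.
Rounding down: Dorne 1, Brisco 2, Eskel 3, Farrow 1, Harke 6, Carrow 1, Arden 1, Galen 1 (total 16).
Eskel receives 3.

3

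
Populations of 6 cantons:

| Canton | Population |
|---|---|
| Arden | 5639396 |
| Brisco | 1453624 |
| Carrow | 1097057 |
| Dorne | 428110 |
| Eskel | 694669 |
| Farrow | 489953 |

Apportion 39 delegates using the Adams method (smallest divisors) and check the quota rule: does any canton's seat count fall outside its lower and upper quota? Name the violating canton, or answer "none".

Arden

Standard quotas: Arden 22.436, Brisco 5.783, Carrow 4.365, Dorne 1.703, Eskel 2.764, Farrow 1.949.
Adams allocation: Arden 21, Brisco 6, Carrow 5, Dorne 2, Eskel 3, Farrow 2.
Arden has quota 22.436 (lower 22, upper 23) but receives 21 — outside the quota interval.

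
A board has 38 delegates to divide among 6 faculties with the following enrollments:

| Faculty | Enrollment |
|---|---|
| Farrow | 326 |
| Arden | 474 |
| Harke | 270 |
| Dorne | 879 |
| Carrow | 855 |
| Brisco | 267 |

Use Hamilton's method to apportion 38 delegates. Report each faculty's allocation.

Total 3071; standard divisor 3071/38 ≈ 80.816.
Standard quotas: Farrow 4.034, Arden 5.865, Harke 3.341, Dorne 10.877, Carrow 10.580, Brisco 3.304.
Lower quotas: Farrow 4, Arden 5, Harke 3, Dorne 10, Carrow 10, Brisco 3 (sum 35, leaving 3 seats).
Remainders in descending order: Dorne 0.877, Arden 0.865, Carrow 0.580, Harke 0.341, Brisco 0.304, Farrow 0.034.
The surplus seats go to Dorne, Arden, Carrow.

Farrow 4, Arden 6, Harke 3, Dorne 11, Carrow 11, Brisco 3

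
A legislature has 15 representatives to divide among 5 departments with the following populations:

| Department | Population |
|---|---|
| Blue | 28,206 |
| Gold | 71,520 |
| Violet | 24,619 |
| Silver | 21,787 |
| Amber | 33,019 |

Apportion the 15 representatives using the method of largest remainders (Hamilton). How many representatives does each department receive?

Blue=2, Gold=6, Violet=2, Silver=2, Amber=3

Standard divisor: 179151 ÷ 15 ≈ 11943.4.
Standard quotas: Blue 2.3616, Gold 5.9882, Violet 2.0613, Silver 1.8242, Amber 2.7646.
Lower quotas: Blue 2, Gold 5, Violet 2, Silver 1, Amber 2 (sum 12, leaving 3 seats).
Remainders in descending order: Gold 0.9882, Silver 0.8242, Amber 0.7646, Blue 0.3616, Violet 0.0613.
The surplus seats go to Gold, Silver, Amber.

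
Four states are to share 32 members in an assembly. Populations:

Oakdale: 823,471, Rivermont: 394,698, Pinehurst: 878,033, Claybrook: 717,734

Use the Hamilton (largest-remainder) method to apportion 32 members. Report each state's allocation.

Standard divisor: 2813936 ÷ 32 ≈ 87935.5.
Standard quotas: Oakdale 9.3645, Rivermont 4.4885, Pinehurst 9.9850, Claybrook 8.1621.
Lower quotas: Oakdale 9, Rivermont 4, Pinehurst 9, Claybrook 8 (sum 30, leaving 2 seats).
Remainders in descending order: Pinehurst 0.9850, Rivermont 0.4885, Oakdale 0.3645, Claybrook 0.1621.
Largest remainders: Pinehurst, Rivermont receive the extra seats.

Oakdale 9; Rivermont 5; Pinehurst 10; Claybrook 8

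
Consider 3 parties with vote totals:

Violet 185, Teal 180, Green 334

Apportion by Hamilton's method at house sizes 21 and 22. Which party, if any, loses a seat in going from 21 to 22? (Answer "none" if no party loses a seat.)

At 21 seats: Violet 6, Teal 5, Green 10.
At 22 seats: Violet 6, Teal 6, Green 10.
No party's allocation decreased.

none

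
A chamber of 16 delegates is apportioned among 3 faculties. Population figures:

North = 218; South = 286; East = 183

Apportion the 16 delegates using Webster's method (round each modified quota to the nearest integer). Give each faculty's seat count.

Standard divisor 687/16 ≈ 42.938; standard quotas: North 5.077, South 6.661, East 4.262.
Rounding to the nearest integer gives North 5, South 7, East 4 — total 16, matching the house size, so no adjustment is needed.

North 5; South 7; East 4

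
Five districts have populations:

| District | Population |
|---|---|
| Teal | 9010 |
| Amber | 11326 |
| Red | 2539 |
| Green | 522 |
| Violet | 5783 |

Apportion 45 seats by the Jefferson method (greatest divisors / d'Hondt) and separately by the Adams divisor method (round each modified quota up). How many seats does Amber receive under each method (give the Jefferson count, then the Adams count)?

Jefferson: Teal 14, Amber 18, Red 4, Green 0, Violet 9.
Adams: Teal 14, Amber 17, Red 4, Green 1, Violet 9.
Amber gets 18 under Jefferson and 17 under Adams.

18 and 17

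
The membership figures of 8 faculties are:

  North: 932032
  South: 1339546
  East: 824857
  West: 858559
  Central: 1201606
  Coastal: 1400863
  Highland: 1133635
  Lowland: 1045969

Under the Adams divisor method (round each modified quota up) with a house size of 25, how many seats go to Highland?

Standard divisor 8737067/25 ≈ 349482.68; standard quotas: North 2.667, South 3.833, East 2.360, West 2.457, Central 3.438, Coastal 4.008, Highland 3.244, Lowland 2.993.
Rounding up gives 3, 4, 3, 3, 4, 5, 4, 3 = 29 seats, so the divisor must be adjusted.
With modified divisor 420900: modified quotas North 2.214, South 3.183, East 1.960, West 2.040, Central 2.855, Coastal 3.328, Highland 2.693, Lowland 2.485.
Rounding up: North 3, South 4, East 2, West 3, Central 3, Coastal 4, Highland 3, Lowland 3 (total 25).
Highland receives 3.

3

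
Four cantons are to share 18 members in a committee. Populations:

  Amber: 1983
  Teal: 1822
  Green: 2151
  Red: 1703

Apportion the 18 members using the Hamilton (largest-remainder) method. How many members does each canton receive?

Amber=5; Teal=4; Green=5; Red=4

Total 7659; standard divisor 7659/18 ≈ 425.5.
Standard quotas: Amber 4.660, Teal 4.282, Green 5.055, Red 4.002.
Lower quotas: Amber 4, Teal 4, Green 5, Red 4 (sum 17, leaving 1 seat).
Remainders in descending order: Amber 0.660, Teal 0.282, Green 0.055, Red 0.002.
The surplus seat goes to Amber.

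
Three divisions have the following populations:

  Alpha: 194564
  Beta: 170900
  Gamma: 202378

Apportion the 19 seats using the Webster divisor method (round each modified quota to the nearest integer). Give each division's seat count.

Alpha 6, Beta 6, Gamma 7

Standard divisor 567842/19 ≈ 29886.421; standard quotas: Alpha 6.510, Beta 5.718, Gamma 6.772.
Rounding to the nearest integer gives 7, 6, 7 = 20 seats, so the divisor must be adjusted.
With modified divisor 30500: modified quotas Alpha 6.379, Beta 5.603, Gamma 6.635.
Rounding to the nearest integer: Alpha 6, Beta 6, Gamma 7 (total 19).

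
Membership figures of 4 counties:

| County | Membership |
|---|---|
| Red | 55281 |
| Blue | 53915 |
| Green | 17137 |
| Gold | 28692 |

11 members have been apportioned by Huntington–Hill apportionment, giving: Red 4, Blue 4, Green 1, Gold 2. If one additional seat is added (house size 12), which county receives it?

Red

Priority for the next seat is population ÷ (√(s·(s+1))).
Priorities: Red 12361.207, Blue 12055.761, Green 12117.689, Gold 11713.460.
Highest priority: Red.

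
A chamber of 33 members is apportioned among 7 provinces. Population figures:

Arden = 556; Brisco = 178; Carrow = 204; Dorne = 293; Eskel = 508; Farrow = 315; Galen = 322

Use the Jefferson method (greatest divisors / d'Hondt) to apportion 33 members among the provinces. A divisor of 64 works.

With modified divisor 64: modified quotas Arden 8.688, Brisco 2.781, Carrow 3.188, Dorne 4.578, Eskel 7.938, Farrow 4.922, Galen 5.031.
Rounding down: Arden 8, Brisco 2, Carrow 3, Dorne 4, Eskel 7, Farrow 4, Galen 5 (total 33).

Arden 8; Brisco 2; Carrow 3; Dorne 4; Eskel 7; Farrow 4; Galen 5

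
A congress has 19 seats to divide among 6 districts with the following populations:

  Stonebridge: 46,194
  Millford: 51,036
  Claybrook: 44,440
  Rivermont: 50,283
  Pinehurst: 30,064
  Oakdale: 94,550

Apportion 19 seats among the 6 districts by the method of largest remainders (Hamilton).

Total 316567; standard divisor 316567/19 ≈ 16661.421.
Standard quotas: Stonebridge 2.7725, Millford 3.0631, Claybrook 2.6672, Rivermont 3.0179, Pinehurst 1.8044, Oakdale 5.6748.
Lower quotas: Stonebridge 2, Millford 3, Claybrook 2, Rivermont 3, Pinehurst 1, Oakdale 5 (sum 16, leaving 3 seats).
Remainders in descending order: Pinehurst 0.8044, Stonebridge 0.7725, Oakdale 0.6748, Claybrook 0.6672, Millford 0.0631, Rivermont 0.0179.
Largest remainders: Pinehurst, Stonebridge, Oakdale receive the extra seats.

Stonebridge=3, Millford=3, Claybrook=2, Rivermont=3, Pinehurst=2, Oakdale=6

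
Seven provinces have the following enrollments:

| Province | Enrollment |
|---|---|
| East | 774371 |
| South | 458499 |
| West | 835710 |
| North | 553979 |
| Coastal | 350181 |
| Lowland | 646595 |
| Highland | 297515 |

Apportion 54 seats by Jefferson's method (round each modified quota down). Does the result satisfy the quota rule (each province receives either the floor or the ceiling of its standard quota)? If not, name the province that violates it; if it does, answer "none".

none

Standard quotas: East 10.676, South 6.321, West 11.522, North 7.637, Coastal 4.828, Lowland 8.914, Highland 4.102.
Jefferson allocation: East 11, South 6, West 12, North 7, Coastal 5, Lowland 9, Highland 4.
Every allocation lies between the lower and upper quota.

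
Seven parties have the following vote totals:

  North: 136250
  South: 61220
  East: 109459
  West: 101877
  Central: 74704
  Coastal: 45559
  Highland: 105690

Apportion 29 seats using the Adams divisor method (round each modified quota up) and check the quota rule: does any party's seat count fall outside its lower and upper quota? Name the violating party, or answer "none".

Standard quotas: North 6.225, South 2.797, East 5.001, West 4.654, Central 3.413, Coastal 2.081, Highland 4.829.
Adams allocation: North 6, South 3, East 5, West 5, Central 3, Coastal 2, Highland 5.
Every allocation lies between the lower and upper quota.

none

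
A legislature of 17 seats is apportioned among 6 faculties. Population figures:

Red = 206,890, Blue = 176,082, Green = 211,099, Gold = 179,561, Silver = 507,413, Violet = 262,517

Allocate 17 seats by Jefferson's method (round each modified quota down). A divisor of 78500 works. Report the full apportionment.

With modified divisor 78500: modified quotas Red 2.636, Blue 2.243, Green 2.689, Gold 2.287, Silver 6.464, Violet 3.344.
Rounding down: Red 2, Blue 2, Green 2, Gold 2, Silver 6, Violet 3 (total 17).

Red 2, Blue 2, Green 2, Gold 2, Silver 6, Violet 3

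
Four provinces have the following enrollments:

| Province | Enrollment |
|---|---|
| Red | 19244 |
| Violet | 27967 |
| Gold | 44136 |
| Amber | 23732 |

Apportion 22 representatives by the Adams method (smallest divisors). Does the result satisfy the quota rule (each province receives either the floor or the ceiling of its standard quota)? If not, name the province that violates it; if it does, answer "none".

none

Standard quotas: Red 3.679, Violet 5.347, Gold 8.438, Amber 4.537.
Adams allocation: Red 4, Violet 5, Gold 8, Amber 5.
Every allocation lies between the lower and upper quota.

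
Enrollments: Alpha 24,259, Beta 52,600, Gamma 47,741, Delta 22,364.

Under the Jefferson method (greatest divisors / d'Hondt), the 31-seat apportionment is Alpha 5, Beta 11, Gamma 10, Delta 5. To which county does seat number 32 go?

Priority for the next seat is population ÷ (current seats + 1).
Priorities: Alpha 4043.167, Beta 4383.333, Gamma 4340.091, Delta 3727.333.
Highest priority: Beta.

Beta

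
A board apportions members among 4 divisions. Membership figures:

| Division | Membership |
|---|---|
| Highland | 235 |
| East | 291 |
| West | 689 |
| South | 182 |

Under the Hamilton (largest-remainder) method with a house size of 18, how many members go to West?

Total 1397; standard divisor 1397/18 ≈ 77.611.
Standard quotas: Highland 3.028, East 3.749, West 8.878, South 2.345.
Lower quotas: Highland 3, East 3, West 8, South 2 (sum 16, leaving 2 seats).
Remainders in descending order: West 0.878, East 0.749, South 0.345, Highland 0.028.
Largest remainders: West, East receive the extra seats.
West receives 9.

9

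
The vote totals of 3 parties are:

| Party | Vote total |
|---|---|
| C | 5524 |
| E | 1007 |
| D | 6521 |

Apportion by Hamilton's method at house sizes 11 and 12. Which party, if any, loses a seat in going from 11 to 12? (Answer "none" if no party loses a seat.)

none

At 11 seats: C 5, E 1, D 5.
At 12 seats: C 5, E 1, D 6.
No party's allocation decreased.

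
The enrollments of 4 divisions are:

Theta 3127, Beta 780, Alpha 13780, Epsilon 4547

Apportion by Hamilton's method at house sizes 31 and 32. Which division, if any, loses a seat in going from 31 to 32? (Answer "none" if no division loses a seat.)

At 31 seats: Theta 5, Beta 1, Alpha 19, Epsilon 6.
At 32 seats: Theta 4, Beta 1, Alpha 20, Epsilon 7.
Theta drops from 5 to 4.

Theta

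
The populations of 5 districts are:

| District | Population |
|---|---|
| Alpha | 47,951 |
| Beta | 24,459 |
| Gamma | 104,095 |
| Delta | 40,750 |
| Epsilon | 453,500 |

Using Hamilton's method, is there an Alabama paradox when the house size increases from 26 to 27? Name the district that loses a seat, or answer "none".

At 26 seats: Alpha 2, Beta 1, Gamma 4, Delta 2, Epsilon 17.
At 27 seats: Alpha 2, Beta 1, Gamma 4, Delta 2, Epsilon 18.
No district's allocation decreased.

none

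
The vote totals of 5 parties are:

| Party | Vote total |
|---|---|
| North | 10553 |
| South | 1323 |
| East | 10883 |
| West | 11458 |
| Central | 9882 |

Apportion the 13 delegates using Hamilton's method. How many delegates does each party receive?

The standard divisor is 44099/13 ≈ 3392.231.
Standard quotas: North 3.1109, South 0.3900, East 3.2082, West 3.3777, Central 2.9131.
Lower quotas: North 3, South 0, East 3, West 3, Central 2 (sum 11, leaving 2 seats).
Remainders in descending order: Central 0.9131, South 0.3900, West 0.3777, East 0.2082, North 0.1109.
The surplus seats go to Central, South.

North 3, South 1, East 3, West 3, Central 3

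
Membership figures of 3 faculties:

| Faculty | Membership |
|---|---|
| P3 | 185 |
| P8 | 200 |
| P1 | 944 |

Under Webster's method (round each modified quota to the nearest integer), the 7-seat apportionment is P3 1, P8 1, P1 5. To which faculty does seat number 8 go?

P1

Priority for the next seat is population ÷ (current seats + 0.5).
Priorities: P3 123.333, P8 133.333, P1 171.636.
Highest priority: P1.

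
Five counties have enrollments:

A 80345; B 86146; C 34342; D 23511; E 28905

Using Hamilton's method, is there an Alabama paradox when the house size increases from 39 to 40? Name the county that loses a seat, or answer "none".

E

At 39 seats: A 12, B 13, C 5, D 4, E 5.
At 40 seats: A 13, B 14, C 5, D 4, E 4.
E drops from 5 to 4.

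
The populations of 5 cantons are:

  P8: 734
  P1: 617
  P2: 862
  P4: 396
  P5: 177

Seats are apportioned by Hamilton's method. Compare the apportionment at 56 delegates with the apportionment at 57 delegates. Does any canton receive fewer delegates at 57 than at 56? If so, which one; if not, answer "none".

At 56 seats: P8 15, P1 12, P2 17, P4 8, P5 4.
At 57 seats: P8 15, P1 13, P2 18, P4 8, P5 3.
P5 drops from 4 to 3.

P5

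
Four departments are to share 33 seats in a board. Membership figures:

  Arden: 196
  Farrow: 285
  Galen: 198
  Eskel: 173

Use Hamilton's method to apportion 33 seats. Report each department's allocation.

Arden 7, Farrow 11, Galen 8, Eskel 7

Standard divisor: 852 ÷ 33 ≈ 25.818.
Standard quotas: Arden 7.592, Farrow 11.039, Galen 7.669, Eskel 6.701.
Lower quotas: Arden 7, Farrow 11, Galen 7, Eskel 6 (sum 31, leaving 2 seats).
Remainders in descending order: Eskel 0.701, Galen 0.669, Arden 0.592, Farrow 0.039.
Largest remainders: Eskel, Galen receive the extra seats.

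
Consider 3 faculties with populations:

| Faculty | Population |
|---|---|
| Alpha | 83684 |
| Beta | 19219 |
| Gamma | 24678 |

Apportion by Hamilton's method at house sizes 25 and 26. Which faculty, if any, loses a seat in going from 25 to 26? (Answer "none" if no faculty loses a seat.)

none

At 25 seats: Alpha 16, Beta 4, Gamma 5.
At 26 seats: Alpha 17, Beta 4, Gamma 5.
No faculty's allocation decreased.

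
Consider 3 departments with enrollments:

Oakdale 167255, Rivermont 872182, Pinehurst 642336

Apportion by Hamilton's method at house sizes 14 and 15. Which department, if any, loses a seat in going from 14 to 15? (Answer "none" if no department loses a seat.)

At 14 seats: Oakdale 2, Rivermont 7, Pinehurst 5.
At 15 seats: Oakdale 1, Rivermont 8, Pinehurst 6.
Oakdale drops from 2 to 1.

Oakdale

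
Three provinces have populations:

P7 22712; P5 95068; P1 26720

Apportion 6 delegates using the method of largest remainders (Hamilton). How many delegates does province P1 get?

Total 144500; standard divisor 144500/6 ≈ 24083.333.
Standard quotas: P7 0.9431, P5 3.9475, P1 1.1095.
Lower quotas: P7 0, P5 3, P1 1 (sum 4, leaving 2 seats).
Remainders in descending order: P5 0.9475, P7 0.9431, P1 0.1095.
The surplus seats go to P5, P7.
P1 receives 1.

1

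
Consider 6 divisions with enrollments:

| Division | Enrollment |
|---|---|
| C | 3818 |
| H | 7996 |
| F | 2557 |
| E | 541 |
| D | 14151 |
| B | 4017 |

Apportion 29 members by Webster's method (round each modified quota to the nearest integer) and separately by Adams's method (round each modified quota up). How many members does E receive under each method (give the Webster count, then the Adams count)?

Webster: C 3, H 7, F 2, E 0, D 13, B 4.
Adams: C 3, H 7, F 2, E 1, D 12, B 4.
E gets 0 under Webster and 1 under Adams.

0 and 1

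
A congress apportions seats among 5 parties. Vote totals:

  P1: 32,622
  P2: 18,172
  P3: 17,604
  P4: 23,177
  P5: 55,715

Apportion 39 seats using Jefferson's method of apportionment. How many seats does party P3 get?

4

Standard divisor 147290/39 ≈ 3776.667; standard quotas: P1 8.638, P2 4.812, P3 4.661, P4 6.137, P5 14.752.
Rounding down gives 8, 4, 4, 6, 14 = 36 seats, so the divisor must be adjusted.
With modified divisor 3600: modified quotas P1 9.062, P2 5.048, P3 4.890, P4 6.438, P5 15.476.
Rounding down: P1 9, P2 5, P3 4, P4 6, P5 15 (total 39).
P3 receives 4.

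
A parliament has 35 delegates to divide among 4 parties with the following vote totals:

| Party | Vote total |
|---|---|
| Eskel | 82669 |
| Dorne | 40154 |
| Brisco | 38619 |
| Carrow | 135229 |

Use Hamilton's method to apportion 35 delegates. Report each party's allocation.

Eskel=10; Dorne=5; Brisco=4; Carrow=16

Total 296671; standard divisor 296671/35 ≈ 8476.314.
Standard quotas: Eskel 9.7529, Dorne 4.7372, Brisco 4.5561, Carrow 15.9538.
Lower quotas: Eskel 9, Dorne 4, Brisco 4, Carrow 15 (sum 32, leaving 3 seats).
Remainders in descending order: Carrow 0.9538, Eskel 0.7529, Dorne 0.7372, Brisco 0.5561.
The surplus seats go to Carrow, Eskel, Dorne.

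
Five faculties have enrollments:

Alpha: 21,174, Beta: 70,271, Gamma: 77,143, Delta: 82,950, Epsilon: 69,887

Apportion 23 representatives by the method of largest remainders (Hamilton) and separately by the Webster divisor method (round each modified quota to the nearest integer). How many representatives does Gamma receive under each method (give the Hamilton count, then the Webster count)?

6 and 5

Hamilton: Alpha 1, Beta 5, Gamma 6, Delta 6, Epsilon 5.
Webster: Alpha 2, Beta 5, Gamma 5, Delta 6, Epsilon 5.
Gamma gets 6 under Hamilton and 5 under Webster.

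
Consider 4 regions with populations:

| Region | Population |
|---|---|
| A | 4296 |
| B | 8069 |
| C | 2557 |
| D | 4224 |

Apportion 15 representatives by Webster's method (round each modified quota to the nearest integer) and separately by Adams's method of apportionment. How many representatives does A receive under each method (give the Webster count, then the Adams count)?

Webster: A 3, B 7, C 2, D 3.
Adams: A 4, B 6, C 2, D 3.
A gets 3 under Webster and 4 under Adams.

3 and 4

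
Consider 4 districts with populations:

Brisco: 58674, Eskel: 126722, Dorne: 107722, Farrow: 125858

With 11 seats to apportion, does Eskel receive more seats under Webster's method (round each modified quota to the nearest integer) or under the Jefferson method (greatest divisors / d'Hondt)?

Webster: Brisco 2, Eskel 3, Dorne 3, Farrow 3.
Jefferson: Brisco 1, Eskel 4, Dorne 3, Farrow 3.
Eskel gets 3 under Webster and 4 under Jefferson.

Jefferson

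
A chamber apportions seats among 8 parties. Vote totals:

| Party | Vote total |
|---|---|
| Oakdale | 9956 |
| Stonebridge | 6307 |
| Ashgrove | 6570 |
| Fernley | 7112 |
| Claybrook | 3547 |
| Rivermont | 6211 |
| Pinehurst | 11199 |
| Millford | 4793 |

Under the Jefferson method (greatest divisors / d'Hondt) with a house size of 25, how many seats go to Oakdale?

Standard divisor 55695/25 ≈ 2227.8; standard quotas: Oakdale 4.469, Stonebridge 2.831, Ashgrove 2.949, Fernley 3.192, Claybrook 1.592, Rivermont 2.788, Pinehurst 5.027, Millford 2.151.
Rounding down gives 4, 2, 2, 3, 1, 2, 5, 2 = 21 seats, so the divisor must be adjusted.
With modified divisor 1900: modified quotas Oakdale 5.240, Stonebridge 3.319, Ashgrove 3.458, Fernley 3.743, Claybrook 1.867, Rivermont 3.269, Pinehurst 5.894, Millford 2.523.
Rounding down: Oakdale 5, Stonebridge 3, Ashgrove 3, Fernley 3, Claybrook 1, Rivermont 3, Pinehurst 5, Millford 2 (total 25).
Oakdale receives 5.

5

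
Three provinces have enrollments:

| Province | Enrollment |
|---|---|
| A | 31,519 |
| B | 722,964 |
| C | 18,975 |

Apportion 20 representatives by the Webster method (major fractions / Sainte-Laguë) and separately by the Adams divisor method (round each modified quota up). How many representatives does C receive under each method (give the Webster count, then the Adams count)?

Webster: A 1, B 19, C 0.
Adams: A 1, B 18, C 1.
C gets 0 under Webster and 1 under Adams.

0 and 1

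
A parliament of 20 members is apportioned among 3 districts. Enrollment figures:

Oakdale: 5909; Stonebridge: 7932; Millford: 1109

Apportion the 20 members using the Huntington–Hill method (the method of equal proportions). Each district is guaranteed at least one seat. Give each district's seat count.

With divisor 770: modified quotas Oakdale 7.674, Stonebridge 10.301, Millford 1.440.
Geometric-mean thresholds: Oakdale √(7·8)=7.483, Stonebridge √(10·11)=10.488, Millford √(1·2)=1.414.
Each quota rounded against its threshold gives Oakdale 8, Stonebridge 10, Millford 2 (total 20).

Oakdale: 8, Stonebridge: 10, Millford: 2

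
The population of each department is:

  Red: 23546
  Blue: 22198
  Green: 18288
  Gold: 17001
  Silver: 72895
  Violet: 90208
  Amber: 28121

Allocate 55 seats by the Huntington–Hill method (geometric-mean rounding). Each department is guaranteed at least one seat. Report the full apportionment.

Red=5, Blue=4, Green=4, Gold=3, Silver=15, Violet=18, Amber=6

With divisor 4997: modified quotas Red 4.712, Blue 4.442, Green 3.660, Gold 3.402, Silver 14.588, Violet 18.052, Amber 5.628.
Geometric-mean thresholds: Red √(4·5)=4.472, Blue √(4·5)=4.472, Green √(3·4)=3.464, Gold √(3·4)=3.464, Silver √(14·15)=14.491, Violet √(18·19)=18.493, Amber √(5·6)=5.477.
Each quota rounded against its threshold gives Red 5, Blue 4, Green 4, Gold 3, Silver 15, Violet 18, Amber 6 (total 55).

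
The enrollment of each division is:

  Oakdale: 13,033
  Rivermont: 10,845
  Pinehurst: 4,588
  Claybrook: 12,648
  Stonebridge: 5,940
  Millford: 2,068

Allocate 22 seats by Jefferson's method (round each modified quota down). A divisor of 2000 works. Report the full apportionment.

With modified divisor 2000: modified quotas Oakdale 6.516, Rivermont 5.423, Pinehurst 2.294, Claybrook 6.324, Stonebridge 2.970, Millford 1.034.
Rounding down: Oakdale 6, Rivermont 5, Pinehurst 2, Claybrook 6, Stonebridge 2, Millford 1 (total 22).

Oakdale 6, Rivermont 5, Pinehurst 2, Claybrook 6, Stonebridge 2, Millford 1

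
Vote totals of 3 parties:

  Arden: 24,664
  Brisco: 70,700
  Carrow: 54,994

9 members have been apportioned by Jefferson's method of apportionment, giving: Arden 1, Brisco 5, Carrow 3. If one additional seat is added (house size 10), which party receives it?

Carrow

Priority for the next seat is population ÷ (current seats + 1).
Priorities: Arden 12332.000, Brisco 11783.333, Carrow 13748.500.
Highest priority: Carrow.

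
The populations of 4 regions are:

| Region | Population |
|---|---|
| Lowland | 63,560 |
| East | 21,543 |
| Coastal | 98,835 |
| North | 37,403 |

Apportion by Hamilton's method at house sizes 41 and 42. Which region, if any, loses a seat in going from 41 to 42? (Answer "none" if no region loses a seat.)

none

At 41 seats: Lowland 12, East 4, Coastal 18, North 7.
At 42 seats: Lowland 12, East 4, Coastal 19, North 7.
No region's allocation decreased.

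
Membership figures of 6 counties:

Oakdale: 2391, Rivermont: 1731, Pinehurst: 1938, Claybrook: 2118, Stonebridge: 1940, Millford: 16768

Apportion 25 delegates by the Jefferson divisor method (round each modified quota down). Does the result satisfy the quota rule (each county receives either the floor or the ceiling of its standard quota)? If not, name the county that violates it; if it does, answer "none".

Standard quotas: Oakdale 2.223, Rivermont 1.610, Pinehurst 1.802, Claybrook 1.969, Stonebridge 1.804, Millford 15.592.
Jefferson allocation: Oakdale 2, Rivermont 1, Pinehurst 1, Claybrook 2, Stonebridge 2, Millford 17.
Millford has quota 15.592 (lower 15, upper 16) but receives 17 — outside the quota interval.

Millford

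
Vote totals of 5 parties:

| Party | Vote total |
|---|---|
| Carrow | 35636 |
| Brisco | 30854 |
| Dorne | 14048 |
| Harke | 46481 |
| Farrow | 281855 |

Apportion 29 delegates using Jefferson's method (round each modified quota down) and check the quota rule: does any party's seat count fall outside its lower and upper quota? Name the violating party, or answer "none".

Standard quotas: Carrow 2.528, Brisco 2.188, Dorne 0.996, Harke 3.297, Farrow 19.991.
Jefferson allocation: Carrow 2, Brisco 2, Dorne 1, Harke 3, Farrow 21.
Farrow has quota 19.991 (lower 19, upper 20) but receives 21 — outside the quota interval.

Farrow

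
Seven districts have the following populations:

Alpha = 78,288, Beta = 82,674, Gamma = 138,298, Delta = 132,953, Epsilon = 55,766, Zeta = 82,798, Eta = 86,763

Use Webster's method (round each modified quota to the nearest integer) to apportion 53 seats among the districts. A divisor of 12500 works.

With modified divisor 12500: modified quotas Alpha 6.263, Beta 6.614, Gamma 11.064, Delta 10.636, Epsilon 4.461, Zeta 6.624, Eta 6.941.
Rounding to the nearest integer: Alpha 6, Beta 7, Gamma 11, Delta 11, Epsilon 4, Zeta 7, Eta 7 (total 53).

Alpha 6, Beta 7, Gamma 11, Delta 11, Epsilon 4, Zeta 7, Eta 7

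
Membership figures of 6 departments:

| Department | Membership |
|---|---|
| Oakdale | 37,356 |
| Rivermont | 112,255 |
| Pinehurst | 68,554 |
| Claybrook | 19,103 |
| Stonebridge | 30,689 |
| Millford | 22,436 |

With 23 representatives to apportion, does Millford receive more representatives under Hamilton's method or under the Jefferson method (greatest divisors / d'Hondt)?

Hamilton

Hamilton: Oakdale 3, Rivermont 9, Pinehurst 5, Claybrook 2, Stonebridge 2, Millford 2.
Jefferson: Oakdale 3, Rivermont 10, Pinehurst 6, Claybrook 1, Stonebridge 2, Millford 1.
Millford gets 2 under Hamilton and 1 under Jefferson.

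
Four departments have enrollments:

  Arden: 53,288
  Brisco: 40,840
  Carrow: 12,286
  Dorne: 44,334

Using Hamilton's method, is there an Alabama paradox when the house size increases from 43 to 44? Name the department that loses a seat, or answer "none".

At 43 seats: Arden 15, Brisco 12, Carrow 3, Dorne 13.
At 44 seats: Arden 15, Brisco 12, Carrow 4, Dorne 13.
No department's allocation decreased.

none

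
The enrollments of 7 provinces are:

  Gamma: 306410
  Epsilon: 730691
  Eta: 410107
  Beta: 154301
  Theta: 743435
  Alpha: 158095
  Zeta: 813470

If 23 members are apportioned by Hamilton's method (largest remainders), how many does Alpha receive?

1

Total 3316509; standard divisor 3316509/23 ≈ 144196.043.
Standard quotas: Gamma 2.1250, Epsilon 5.0673, Eta 2.8441, Beta 1.0701, Theta 5.1557, Alpha 1.0964, Zeta 5.6414.
Lower quotas: Gamma 2, Epsilon 5, Eta 2, Beta 1, Theta 5, Alpha 1, Zeta 5 (sum 21, leaving 2 seats).
Remainders in descending order: Eta 0.8441, Zeta 0.6414, Theta 0.1557, Gamma 0.1250, Alpha 0.0964, Beta 0.0701, Epsilon 0.0673.
The surplus seats go to Eta, Zeta.
Alpha receives 1.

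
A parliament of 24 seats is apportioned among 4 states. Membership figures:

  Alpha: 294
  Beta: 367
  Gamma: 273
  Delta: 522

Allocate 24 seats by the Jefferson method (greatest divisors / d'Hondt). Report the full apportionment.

Alpha=5, Beta=6, Gamma=4, Delta=9

Standard divisor 1456/24 ≈ 60.667; standard quotas: Alpha 4.846, Beta 6.049, Gamma 4.500, Delta 8.604.
Rounding down gives 4, 6, 4, 8 = 22 seats, so the divisor must be adjusted.
With modified divisor 56: modified quotas Alpha 5.250, Beta 6.554, Gamma 4.875, Delta 9.321.
Rounding down: Alpha 5, Beta 6, Gamma 4, Delta 9 (total 24).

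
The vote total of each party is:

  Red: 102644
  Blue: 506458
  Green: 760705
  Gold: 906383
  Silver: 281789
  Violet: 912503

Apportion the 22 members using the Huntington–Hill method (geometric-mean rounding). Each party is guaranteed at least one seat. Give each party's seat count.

Red 1, Blue 3, Green 5, Gold 5, Silver 2, Violet 6

With divisor 166041: modified quotas Red 0.618, Blue 3.050, Green 4.581, Gold 5.459, Silver 1.697, Violet 5.496.
Geometric-mean thresholds: Red (min 1), Blue √(3·4)=3.464, Green √(4·5)=4.472, Gold √(5·6)=5.477, Silver √(1·2)=1.414, Violet √(5·6)=5.477.
Each quota rounded against its threshold gives Red 1, Blue 3, Green 5, Gold 5, Silver 2, Violet 6 (total 22).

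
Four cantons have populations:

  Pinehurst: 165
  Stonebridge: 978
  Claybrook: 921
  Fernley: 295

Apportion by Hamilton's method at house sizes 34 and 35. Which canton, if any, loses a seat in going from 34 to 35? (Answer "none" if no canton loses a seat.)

At 34 seats: Pinehurst 3, Stonebridge 14, Claybrook 13, Fernley 4.
At 35 seats: Pinehurst 2, Stonebridge 15, Claybrook 14, Fernley 4.
Pinehurst drops from 3 to 2.

Pinehurst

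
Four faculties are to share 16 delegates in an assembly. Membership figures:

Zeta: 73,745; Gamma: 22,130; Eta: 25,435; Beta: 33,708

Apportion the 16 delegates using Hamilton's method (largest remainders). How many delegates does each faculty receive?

Zeta 8, Gamma 2, Eta 3, Beta 3

Total 155018; standard divisor 155018/16 ≈ 9688.625.
Standard quotas: Zeta 7.6115, Gamma 2.2841, Eta 2.6252, Beta 3.4791.
Lower quotas: Zeta 7, Gamma 2, Eta 2, Beta 3 (sum 14, leaving 2 seats).
Remainders in descending order: Eta 0.6252, Zeta 0.6115, Beta 0.4791, Gamma 0.2841.
The surplus seats go to Eta, Zeta.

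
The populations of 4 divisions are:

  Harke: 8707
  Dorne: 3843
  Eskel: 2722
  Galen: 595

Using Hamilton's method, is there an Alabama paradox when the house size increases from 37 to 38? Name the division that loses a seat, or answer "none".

At 37 seats: Harke 20, Dorne 9, Eskel 6, Galen 2.
At 38 seats: Harke 21, Dorne 9, Eskel 7, Galen 1.
Galen drops from 2 to 1.

Galen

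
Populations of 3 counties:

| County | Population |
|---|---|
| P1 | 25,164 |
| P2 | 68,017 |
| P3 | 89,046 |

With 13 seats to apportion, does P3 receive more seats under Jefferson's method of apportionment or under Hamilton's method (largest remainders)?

Jefferson: P1 1, P2 5, P3 7.
Hamilton: P1 2, P2 5, P3 6.
P3 gets 7 under Jefferson and 6 under Hamilton.

Jefferson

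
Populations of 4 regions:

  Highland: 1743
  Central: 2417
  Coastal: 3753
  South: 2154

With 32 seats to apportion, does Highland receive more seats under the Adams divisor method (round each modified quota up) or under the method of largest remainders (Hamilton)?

Adams

Adams: Highland 6, Central 8, Coastal 11, South 7.
Hamilton: Highland 5, Central 8, Coastal 12, South 7.
Highland gets 6 under Adams and 5 under Hamilton.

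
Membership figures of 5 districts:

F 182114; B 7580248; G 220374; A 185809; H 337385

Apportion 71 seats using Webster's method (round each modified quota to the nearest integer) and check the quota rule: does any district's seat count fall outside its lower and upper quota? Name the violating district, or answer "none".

B

Standard quotas: F 1.520, B 63.273, G 1.839, A 1.551, H 2.816.
Webster allocation: F 2, B 62, G 2, A 2, H 3.
B has quota 63.273 (lower 63, upper 64) but receives 62 — outside the quota interval.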